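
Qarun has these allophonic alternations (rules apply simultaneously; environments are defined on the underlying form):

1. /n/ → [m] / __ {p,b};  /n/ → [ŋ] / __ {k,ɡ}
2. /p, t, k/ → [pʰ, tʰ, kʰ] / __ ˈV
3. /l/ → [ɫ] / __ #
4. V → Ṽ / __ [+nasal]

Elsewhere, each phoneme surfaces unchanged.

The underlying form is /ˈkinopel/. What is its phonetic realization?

[ˈkʰĩnopeɫ]

/k/ meets the environment for rule 2 (immediately before a stressed vowel) → [kʰ].
/i/ (between /k/ and /n/): before a nasal consonant, so rule 4 applies → [ĩ].
/n/ (between /i/ and /o/) is in the target of rule 1 but the environment (before a labial or velar stop) is not met → [n].
/o/ (between /n/ and /p/) is in the target of rule 4 but the environment (before a nasal consonant) is not met → [o].
/p/ (between /o/ and /e/): rule 2 targets it, but not immediately before a stressed vowel → unchanged [p].
/e/ (between /p/ and /l/) is in the target of rule 4 but the environment (before a nasal consonant) is not met → [e].
/l/ (word-final) occurs word-finally → [ɫ] by rule 3.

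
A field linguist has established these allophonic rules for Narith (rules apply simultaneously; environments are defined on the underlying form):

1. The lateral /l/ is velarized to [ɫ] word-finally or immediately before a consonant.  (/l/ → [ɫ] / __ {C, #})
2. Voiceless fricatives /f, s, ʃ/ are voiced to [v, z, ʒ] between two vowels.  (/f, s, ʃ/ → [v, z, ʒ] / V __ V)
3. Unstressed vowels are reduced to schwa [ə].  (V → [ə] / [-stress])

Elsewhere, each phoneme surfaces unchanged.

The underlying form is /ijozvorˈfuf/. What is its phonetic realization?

/i/ — word-initial, in an unstressed syllable — surfaces as [ə] (rule 3).
/o/ (between /j/ and /z/) occurs in an unstressed syllable → [ə] by rule 3.
Rule 3 applies to /o/ (between /v/ and /r/: in an unstressed syllable) → [ə].
/f/ (between /r/ and /u/) is in the target of rule 2 but the environment (between two vowels) is not met → [f].
/u/ — between /f/ and /f/; rule 3 does not apply here → [u].
/f/ (word-final): rule 2 targets it, but not between two vowels → unchanged [f].

[əjəzvərˈfuf]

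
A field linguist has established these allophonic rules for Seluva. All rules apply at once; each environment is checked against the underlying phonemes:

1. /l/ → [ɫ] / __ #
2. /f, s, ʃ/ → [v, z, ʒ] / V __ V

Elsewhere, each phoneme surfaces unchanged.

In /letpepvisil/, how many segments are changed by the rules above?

Segments that undergo a rule: /s/ → [z] (rule 2); /l/ → [ɫ] (rule 1).
All other segments surface unchanged.

2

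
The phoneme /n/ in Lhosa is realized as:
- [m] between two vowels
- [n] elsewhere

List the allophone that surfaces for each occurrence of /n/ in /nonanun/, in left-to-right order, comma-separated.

[n], [m], [m], [n]

Occurrence 1 (position 1): no conditioning environment matches → elsewhere allophone [n].
Occurrence 2 (position 3): between two vowels → [m].
Occurrence 3 (position 5): between two vowels → [m].
Occurrence 4 (position 7): no conditioning environment matches → elsewhere allophone [n].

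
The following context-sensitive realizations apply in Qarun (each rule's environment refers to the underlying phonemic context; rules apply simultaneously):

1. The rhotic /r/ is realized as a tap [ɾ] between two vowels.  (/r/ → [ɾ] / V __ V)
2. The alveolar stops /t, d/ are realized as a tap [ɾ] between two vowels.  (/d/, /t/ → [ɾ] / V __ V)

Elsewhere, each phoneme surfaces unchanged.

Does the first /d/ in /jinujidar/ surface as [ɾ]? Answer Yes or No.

/d/ — between /i/ and /a/, between two vowels — surfaces as [ɾ] (rule 2).
The actual realization is [ɾ], which matches [ɾ].

Yes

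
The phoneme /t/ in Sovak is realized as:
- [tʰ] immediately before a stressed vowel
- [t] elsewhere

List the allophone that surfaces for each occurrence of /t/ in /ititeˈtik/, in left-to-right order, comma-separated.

Occurrence 1 (position 2): no conditioning environment matches → elsewhere allophone [t].
Occurrence 2 (position 4): no conditioning environment matches → elsewhere allophone [t].
Occurrence 3 (position 6): immediately before a stressed vowel → [tʰ].

[t], [t], [tʰ]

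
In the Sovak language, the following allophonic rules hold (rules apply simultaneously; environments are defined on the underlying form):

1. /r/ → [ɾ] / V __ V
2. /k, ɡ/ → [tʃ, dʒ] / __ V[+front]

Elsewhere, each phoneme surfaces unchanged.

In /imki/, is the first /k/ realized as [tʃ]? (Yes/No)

Yes

/k/ — between /m/ and /i/, before a front vowel — surfaces as [tʃ] (rule 2).
The actual realization is [tʃ], which matches [tʃ].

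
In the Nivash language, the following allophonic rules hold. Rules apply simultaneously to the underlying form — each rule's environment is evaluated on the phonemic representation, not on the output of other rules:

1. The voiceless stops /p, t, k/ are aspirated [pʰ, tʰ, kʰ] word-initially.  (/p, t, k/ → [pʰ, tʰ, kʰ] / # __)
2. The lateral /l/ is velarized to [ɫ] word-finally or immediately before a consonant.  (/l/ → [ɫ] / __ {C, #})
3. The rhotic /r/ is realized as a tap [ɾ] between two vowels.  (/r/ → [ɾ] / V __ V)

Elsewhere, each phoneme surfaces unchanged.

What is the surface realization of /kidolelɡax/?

[kʰidoleɫɡax]

Rule 1 applies to /k/ (word-initial: word-initially) → [kʰ].
/i/ (between /k/ and /d/): no rule targets it → [i].
/d/ (between /i/ and /o/) is unaffected → [d].
/o/ — not in any rule's target class → [o].
/l/ (between /o/ and /e/) fails the environment for rule 2, so it stays [l].
/e/ — not in any rule's target class → [e].
/l/ (between /e/ and /ɡ/): word-finally or immediately before a consonant, so rule 2 applies → [ɫ].
/ɡ/ stays [ɡ].
/a/ — not in any rule's target class → [a].
/x/ (word-final): no rule targets it → [x].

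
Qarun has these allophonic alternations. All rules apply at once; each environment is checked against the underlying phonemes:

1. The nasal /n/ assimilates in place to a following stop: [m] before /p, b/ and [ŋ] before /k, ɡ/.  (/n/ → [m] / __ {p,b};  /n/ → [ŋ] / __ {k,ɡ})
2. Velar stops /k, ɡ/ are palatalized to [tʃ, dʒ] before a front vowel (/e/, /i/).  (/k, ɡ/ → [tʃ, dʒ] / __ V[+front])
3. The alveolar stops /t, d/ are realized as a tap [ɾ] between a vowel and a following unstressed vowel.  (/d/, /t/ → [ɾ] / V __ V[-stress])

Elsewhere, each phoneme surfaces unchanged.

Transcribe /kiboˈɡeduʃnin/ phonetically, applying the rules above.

[tʃiboˈdʒeɾuʃnin]

Rule 2 applies to /k/ (word-initial: before a front vowel) → [tʃ].
/i/ stays [i].
/b/ (between /i/ and /o/): no rule targets it → [b].
/o/ (between /b/ and /ɡ/): no rule targets it → [o].
Rule 2 applies to /ɡ/ (between /o/ and /e/: before a front vowel) → [dʒ].
/e/ (between /ɡ/ and /d/) is unaffected → [e].
/d/ (between /e/ and /u/) occurs between a vowel and a following unstressed vowel → [ɾ] by rule 3.
/u/ (between /d/ and /ʃ/) is unaffected → [u].
/ʃ/ (between /u/ and /n/) is unaffected → [ʃ].
/n/ (between /ʃ/ and /i/) fails the environment for rule 1, so it stays [n].
/i/ (between /n/ and /n/): no rule targets it → [i].
/n/ — word-final; rule 1 does not apply here → [n].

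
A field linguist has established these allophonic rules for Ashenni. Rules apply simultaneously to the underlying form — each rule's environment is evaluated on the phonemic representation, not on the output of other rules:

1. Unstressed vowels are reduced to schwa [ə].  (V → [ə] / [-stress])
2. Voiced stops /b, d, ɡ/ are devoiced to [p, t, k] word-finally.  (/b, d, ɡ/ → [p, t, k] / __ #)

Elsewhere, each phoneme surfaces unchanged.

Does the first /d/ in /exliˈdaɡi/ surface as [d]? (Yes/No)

/d/ (between /i/ and /a/) is in the target of rule 2 but the environment (word-finally) is not met → [d].
The actual realization is [d], which matches [d].

Yes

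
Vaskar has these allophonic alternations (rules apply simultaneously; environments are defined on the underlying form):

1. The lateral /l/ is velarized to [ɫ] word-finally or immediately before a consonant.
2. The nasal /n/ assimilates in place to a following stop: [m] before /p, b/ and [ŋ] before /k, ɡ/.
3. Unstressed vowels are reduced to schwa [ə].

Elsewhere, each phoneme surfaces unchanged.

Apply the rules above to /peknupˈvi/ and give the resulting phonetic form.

[pəknəpˈvi]

/p/ — not in any rule's target class → [p].
Rule 3 applies to /e/ (between /p/ and /k/: in an unstressed syllable) → [ə].
/k/ stays [k].
/n/ (between /k/ and /u/) fails the environment for rule 2, so it stays [n].
/u/ (between /n/ and /p/): in an unstressed syllable, so rule 3 applies → [ə].
/p/ (between /u/ and /v/) is unaffected → [p].
/v/ (between /p/ and /i/): no rule targets it → [v].
/i/ (word-final) is in the target of rule 3 but the environment (in an unstressed syllable) is not met → [i].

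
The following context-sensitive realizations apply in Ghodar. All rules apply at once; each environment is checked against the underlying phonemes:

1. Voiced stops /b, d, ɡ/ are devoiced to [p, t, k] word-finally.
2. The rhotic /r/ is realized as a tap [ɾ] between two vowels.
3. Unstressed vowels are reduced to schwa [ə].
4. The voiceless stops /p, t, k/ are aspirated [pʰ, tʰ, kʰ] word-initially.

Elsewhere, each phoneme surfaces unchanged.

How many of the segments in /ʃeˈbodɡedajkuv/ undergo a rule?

4

Segments that undergo a rule: /e/ → [ə] (rule 3); /e/ → [ə] (rule 3); /a/ → [ə] (rule 3); /u/ → [ə] (rule 3).
All other segments surface unchanged.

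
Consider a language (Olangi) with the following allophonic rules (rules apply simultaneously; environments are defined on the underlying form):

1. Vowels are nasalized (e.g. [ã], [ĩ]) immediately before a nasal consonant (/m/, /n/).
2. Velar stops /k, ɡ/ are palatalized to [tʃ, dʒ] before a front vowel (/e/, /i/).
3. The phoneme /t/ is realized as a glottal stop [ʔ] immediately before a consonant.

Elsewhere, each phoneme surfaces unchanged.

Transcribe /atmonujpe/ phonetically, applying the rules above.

/a/ (word-initial): rule 1 targets it, but not before a nasal consonant → unchanged [a].
/t/ meets the environment for rule 3 (immediately before a consonant) → [ʔ].
/m/ — not in any rule's target class → [m].
/o/ (between /m/ and /n/) occurs before a nasal consonant → [õ] by rule 1.
/n/ stays [n].
/u/ (between /n/ and /j/) fails the environment for rule 1, so it stays [u].
/j/ stays [j].
/p/ (between /j/ and /e/) is unaffected → [p].
/e/ — word-final; rule 1 does not apply here → [e].

[aʔmõnujpe]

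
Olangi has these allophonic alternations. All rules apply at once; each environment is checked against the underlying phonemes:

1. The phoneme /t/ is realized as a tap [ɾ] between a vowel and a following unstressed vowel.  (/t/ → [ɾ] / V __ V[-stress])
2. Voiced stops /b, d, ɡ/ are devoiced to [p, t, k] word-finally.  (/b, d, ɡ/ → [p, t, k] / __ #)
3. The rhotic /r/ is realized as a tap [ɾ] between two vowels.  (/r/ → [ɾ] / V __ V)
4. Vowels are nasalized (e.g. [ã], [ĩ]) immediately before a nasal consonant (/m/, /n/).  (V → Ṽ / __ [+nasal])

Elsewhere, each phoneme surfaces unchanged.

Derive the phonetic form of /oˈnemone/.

[õˈnẽmõne]

/o/ meets the environment for rule 4 (before a nasal consonant) → [õ].
/n/ (between /o/ and /e/): no rule targets it → [n].
/e/ — between /n/ and /m/, before a nasal consonant — surfaces as [ẽ] (rule 4).
/m/ — not in any rule's target class → [m].
/o/ — between /m/ and /n/, before a nasal consonant — surfaces as [õ] (rule 4).
/n/ — not in any rule's target class → [n].
/e/ (word-final) is in the target of rule 4 but the environment (before a nasal consonant) is not met → [e].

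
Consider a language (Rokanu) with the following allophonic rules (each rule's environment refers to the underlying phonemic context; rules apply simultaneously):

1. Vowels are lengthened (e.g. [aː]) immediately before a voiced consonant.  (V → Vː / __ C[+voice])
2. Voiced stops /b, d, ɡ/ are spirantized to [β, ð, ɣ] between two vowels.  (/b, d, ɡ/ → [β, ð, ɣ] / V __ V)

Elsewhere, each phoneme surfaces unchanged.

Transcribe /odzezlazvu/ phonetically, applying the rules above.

/o/ meets the environment for rule 1 (before a voiced consonant) → [oː].
/d/ — between /o/ and /z/; rule 2 does not apply here → [d].
/e/ — between /z/ and /z/, before a voiced consonant — surfaces as [eː] (rule 1).
Rule 1 applies to /a/ (between /l/ and /z/: before a voiced consonant) → [aː].
/u/ (word-final): rule 1 targets it, but not before a voiced consonant → unchanged [u].

[oːdzeːzlaːzvu]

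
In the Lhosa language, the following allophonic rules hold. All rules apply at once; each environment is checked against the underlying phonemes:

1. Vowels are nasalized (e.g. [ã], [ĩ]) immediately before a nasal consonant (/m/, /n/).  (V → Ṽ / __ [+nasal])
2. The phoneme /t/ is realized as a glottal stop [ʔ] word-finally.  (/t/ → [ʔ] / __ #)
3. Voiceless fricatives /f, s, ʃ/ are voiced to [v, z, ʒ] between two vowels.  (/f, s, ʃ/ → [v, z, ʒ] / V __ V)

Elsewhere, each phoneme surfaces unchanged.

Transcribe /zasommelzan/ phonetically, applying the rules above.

/z/ (word-initial) is unaffected → [z].
/a/ — between /z/ and /s/; rule 1 does not apply here → [a].
Rule 3 applies to /s/ (between /a/ and /o/: between two vowels) → [z].
/o/ (between /s/ and /m/): before a nasal consonant, so rule 1 applies → [õ].
/m/ (between /o/ and /m/): no rule targets it → [m].
/m/ (between /m/ and /e/) is unaffected → [m].
/e/ (between /m/ and /l/) fails the environment for rule 1, so it stays [e].
/l/ — not in any rule's target class → [l].
/z/ (between /l/ and /a/): no rule targets it → [z].
/a/ — between /z/ and /n/, before a nasal consonant — surfaces as [ã] (rule 1).
/n/ (word-final) is unaffected → [n].

[zazõmmelzãn]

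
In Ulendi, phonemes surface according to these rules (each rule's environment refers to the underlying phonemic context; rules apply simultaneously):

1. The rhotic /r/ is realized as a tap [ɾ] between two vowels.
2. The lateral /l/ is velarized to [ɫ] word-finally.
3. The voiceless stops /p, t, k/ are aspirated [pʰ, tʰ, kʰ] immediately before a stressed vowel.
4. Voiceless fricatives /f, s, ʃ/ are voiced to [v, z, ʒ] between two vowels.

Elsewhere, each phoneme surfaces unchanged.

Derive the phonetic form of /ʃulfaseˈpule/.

/ʃ/ (word-initial): rule 4 targets it, but not between two vowels → unchanged [ʃ].
/l/ (between /u/ and /f/) is in the target of rule 2 but the environment (word-finally) is not met → [l].
/f/ (between /l/ and /a/): rule 4 targets it, but not between two vowels → unchanged [f].
/s/ — between /a/ and /e/, between two vowels — surfaces as [z] (rule 4).
/p/ — between /e/ and /u/, immediately before a stressed vowel — surfaces as [pʰ] (rule 3).
/l/ (between /u/ and /e/) fails the environment for rule 2, so it stays [l].

[ʃulfazeˈpʰule]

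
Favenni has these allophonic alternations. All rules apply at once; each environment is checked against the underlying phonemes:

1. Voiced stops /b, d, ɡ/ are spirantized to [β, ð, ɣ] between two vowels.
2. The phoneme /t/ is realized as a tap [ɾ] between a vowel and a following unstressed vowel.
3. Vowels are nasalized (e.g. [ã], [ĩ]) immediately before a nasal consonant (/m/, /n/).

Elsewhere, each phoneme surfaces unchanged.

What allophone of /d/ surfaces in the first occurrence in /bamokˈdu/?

/d/ (between /k/ and /u/): rule 1 targets it, but not between two vowels → unchanged [d].

[d]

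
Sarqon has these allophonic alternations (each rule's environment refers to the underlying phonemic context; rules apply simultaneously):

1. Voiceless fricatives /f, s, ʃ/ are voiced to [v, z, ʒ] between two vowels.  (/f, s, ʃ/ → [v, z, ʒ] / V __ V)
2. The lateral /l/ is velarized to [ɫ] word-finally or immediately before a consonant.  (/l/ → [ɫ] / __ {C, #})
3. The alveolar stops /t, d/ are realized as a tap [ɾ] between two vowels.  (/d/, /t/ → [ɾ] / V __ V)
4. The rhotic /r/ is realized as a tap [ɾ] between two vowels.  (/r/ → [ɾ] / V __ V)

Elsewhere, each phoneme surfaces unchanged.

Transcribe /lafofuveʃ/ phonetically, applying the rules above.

/l/ — word-initial; rule 2 does not apply here → [l].
/f/ — between /a/ and /o/, between two vowels — surfaces as [v] (rule 1).
/f/ meets the environment for rule 1 (between two vowels) → [v].
/ʃ/ (word-final): rule 1 targets it, but not between two vowels → unchanged [ʃ].

[lavovuveʃ]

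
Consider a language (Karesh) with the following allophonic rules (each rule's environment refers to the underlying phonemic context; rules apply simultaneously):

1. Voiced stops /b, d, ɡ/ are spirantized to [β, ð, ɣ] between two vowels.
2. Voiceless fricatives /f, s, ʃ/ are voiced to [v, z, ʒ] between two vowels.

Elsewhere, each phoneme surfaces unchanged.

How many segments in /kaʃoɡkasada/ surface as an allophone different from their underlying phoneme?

3

Segments that undergo a rule: /ʃ/ → [ʒ] (rule 2); /s/ → [z] (rule 2); /d/ → [ð] (rule 1).
All other segments surface unchanged.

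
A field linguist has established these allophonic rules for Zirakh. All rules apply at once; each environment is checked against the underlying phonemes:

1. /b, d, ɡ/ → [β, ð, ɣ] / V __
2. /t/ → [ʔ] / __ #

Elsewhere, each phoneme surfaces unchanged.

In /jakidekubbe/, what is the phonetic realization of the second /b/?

/b/ (between /b/ and /e/) is in the target of rule 1 but the environment (immediately after a vowel) is not met → [b].

[b]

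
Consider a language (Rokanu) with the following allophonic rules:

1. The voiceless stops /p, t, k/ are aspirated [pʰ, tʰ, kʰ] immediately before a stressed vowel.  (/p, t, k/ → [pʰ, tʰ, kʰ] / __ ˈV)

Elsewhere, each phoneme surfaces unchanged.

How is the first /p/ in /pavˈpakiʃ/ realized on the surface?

[p]

/p/ — word-initial; rule 1 does not apply here → [p].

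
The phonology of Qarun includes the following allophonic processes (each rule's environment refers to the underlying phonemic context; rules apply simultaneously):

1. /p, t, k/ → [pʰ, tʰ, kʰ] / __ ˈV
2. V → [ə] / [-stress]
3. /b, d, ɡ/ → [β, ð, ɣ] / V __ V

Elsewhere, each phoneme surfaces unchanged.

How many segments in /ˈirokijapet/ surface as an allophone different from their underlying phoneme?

4

Segments that undergo a rule: /o/ → [ə] (rule 2); /i/ → [ə] (rule 2); /a/ → [ə] (rule 2); /e/ → [ə] (rule 2).
All other segments surface unchanged.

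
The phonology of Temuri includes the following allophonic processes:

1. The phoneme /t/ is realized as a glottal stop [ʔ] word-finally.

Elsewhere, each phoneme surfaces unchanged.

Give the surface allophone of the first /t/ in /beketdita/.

[t]

/t/ (between /e/ and /d/) is in the target of rule 1 but the environment (word-finally) is not met → [t].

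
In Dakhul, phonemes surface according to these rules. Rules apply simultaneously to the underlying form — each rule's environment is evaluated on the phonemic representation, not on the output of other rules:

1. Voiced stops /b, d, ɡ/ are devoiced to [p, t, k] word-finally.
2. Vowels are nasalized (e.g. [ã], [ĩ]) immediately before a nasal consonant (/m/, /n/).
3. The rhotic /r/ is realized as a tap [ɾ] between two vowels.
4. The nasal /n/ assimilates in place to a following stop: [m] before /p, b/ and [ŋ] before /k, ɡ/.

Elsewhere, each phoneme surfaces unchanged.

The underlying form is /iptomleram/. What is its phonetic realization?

[iptõmleɾãm]

/i/ — word-initial; rule 2 does not apply here → [i].
/p/ stays [p].
/t/ (between /p/ and /o/) is unaffected → [t].
/o/ meets the environment for rule 2 (before a nasal consonant) → [õ].
/m/ — not in any rule's target class → [m].
/l/ (between /m/ and /e/) is unaffected → [l].
/e/ (between /l/ and /r/): rule 2 targets it, but not before a nasal consonant → unchanged [e].
Rule 3 applies to /r/ (between /e/ and /a/: between two vowels) → [ɾ].
/a/ (between /r/ and /m/) occurs before a nasal consonant → [ã] by rule 2.
/m/ (word-final): no rule targets it → [m].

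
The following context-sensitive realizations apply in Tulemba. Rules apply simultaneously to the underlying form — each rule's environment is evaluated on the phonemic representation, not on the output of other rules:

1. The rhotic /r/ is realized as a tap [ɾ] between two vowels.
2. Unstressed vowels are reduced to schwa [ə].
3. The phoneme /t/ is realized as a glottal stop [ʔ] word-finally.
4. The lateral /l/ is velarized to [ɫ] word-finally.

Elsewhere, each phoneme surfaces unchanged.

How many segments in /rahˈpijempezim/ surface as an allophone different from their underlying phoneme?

4

Segments that undergo a rule: /a/ → [ə] (rule 2); /e/ → [ə] (rule 2); /e/ → [ə] (rule 2); /i/ → [ə] (rule 2).
All other segments surface unchanged.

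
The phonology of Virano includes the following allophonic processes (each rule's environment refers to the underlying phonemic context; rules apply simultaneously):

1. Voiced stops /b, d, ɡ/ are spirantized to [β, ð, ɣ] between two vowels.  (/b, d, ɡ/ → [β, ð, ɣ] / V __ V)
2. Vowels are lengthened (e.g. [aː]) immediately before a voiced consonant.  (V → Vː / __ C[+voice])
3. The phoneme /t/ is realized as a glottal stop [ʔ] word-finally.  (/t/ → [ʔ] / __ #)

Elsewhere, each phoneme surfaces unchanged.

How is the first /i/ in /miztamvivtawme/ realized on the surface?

[iː]

/i/ (between /m/ and /z/) occurs before a voiced consonant → [iː] by rule 2.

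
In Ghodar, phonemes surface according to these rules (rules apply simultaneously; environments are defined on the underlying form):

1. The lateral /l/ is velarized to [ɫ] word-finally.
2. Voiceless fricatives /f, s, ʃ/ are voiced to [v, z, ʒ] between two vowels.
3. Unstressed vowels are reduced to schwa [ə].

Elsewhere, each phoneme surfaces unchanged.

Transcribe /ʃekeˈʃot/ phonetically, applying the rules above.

/ʃ/ (word-initial) is in the target of rule 2 but the environment (between two vowels) is not met → [ʃ].
Rule 3 applies to /e/ (between /ʃ/ and /k/: in an unstressed syllable) → [ə].
/k/ — not in any rule's target class → [k].
Rule 3 applies to /e/ (between /k/ and /ʃ/: in an unstressed syllable) → [ə].
Rule 2 applies to /ʃ/ (between /e/ and /o/: between two vowels) → [ʒ].
/o/ (between /ʃ/ and /t/) is in the target of rule 3 but the environment (in an unstressed syllable) is not met → [o].
/t/ — not in any rule's target class → [t].

[ʃəkəˈʒot]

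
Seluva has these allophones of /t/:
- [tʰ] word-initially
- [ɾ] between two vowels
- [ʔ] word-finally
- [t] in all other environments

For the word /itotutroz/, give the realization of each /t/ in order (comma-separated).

[ɾ], [ɾ], [t]

Occurrence 1 (position 2): between two vowels → [ɾ].
Occurrence 2 (position 4): between two vowels → [ɾ].
Occurrence 3 (position 6): no conditioning environment matches → elsewhere allophone [t].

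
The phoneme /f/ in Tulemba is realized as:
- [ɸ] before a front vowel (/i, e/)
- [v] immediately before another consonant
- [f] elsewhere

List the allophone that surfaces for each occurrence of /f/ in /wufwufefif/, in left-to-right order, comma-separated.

Occurrence 1 (position 3): immediately before another consonant → [v].
Occurrence 2 (position 6): before a front vowel (/i, e/) → [ɸ].
Occurrence 3 (position 8): before a front vowel (/i, e/) → [ɸ].
Occurrence 4 (position 10): no conditioning environment matches → elsewhere allophone [f].

[v], [ɸ], [ɸ], [f]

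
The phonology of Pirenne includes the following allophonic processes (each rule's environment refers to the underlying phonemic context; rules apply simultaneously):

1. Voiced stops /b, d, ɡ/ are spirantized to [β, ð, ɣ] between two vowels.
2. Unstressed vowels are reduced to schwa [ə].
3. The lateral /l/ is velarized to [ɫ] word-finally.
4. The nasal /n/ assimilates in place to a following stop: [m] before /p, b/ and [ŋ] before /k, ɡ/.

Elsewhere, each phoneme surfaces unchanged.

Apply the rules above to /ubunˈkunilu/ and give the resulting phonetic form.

Rule 2 applies to /u/ (word-initial: in an unstressed syllable) → [ə].
/b/ (between /u/ and /u/): between two vowels, so rule 1 applies → [β].
/u/ meets the environment for rule 2 (in an unstressed syllable) → [ə].
/n/ (between /u/ and /k/) occurs before a labial or velar stop → [ŋ] by rule 4.
/u/ (between /k/ and /n/) fails the environment for rule 2, so it stays [u].
/n/ (between /u/ and /i/) fails the environment for rule 4, so it stays [n].
Rule 2 applies to /i/ (between /n/ and /l/: in an unstressed syllable) → [ə].
/l/ (between /i/ and /u/) is in the target of rule 3 but the environment (word-finally) is not met → [l].
/u/ meets the environment for rule 2 (in an unstressed syllable) → [ə].

[əβəŋˈkunələ]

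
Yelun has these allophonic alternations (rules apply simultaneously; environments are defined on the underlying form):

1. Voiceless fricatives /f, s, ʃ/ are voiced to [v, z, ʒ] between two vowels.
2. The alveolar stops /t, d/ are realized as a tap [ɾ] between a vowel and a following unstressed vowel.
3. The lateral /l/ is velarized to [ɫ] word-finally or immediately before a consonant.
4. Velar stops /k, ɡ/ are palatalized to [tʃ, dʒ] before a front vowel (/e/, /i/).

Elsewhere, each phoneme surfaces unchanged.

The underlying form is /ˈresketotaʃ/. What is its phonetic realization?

[ˈrestʃeɾoɾaʃ]

/r/ — not in any rule's target class → [r].
/e/ (between /r/ and /s/): no rule targets it → [e].
/s/ (between /e/ and /k/) fails the environment for rule 1, so it stays [s].
/k/ — between /s/ and /e/, before a front vowel — surfaces as [tʃ] (rule 4).
/e/ stays [e].
/t/ (between /e/ and /o/) occurs between a vowel and a following unstressed vowel → [ɾ] by rule 2.
/o/ (between /t/ and /t/) is unaffected → [o].
/t/ (between /o/ and /a/): between a vowel and a following unstressed vowel, so rule 2 applies → [ɾ].
/a/ (between /t/ and /ʃ/): no rule targets it → [a].
/ʃ/ (word-final): rule 1 targets it, but not between two vowels → unchanged [ʃ].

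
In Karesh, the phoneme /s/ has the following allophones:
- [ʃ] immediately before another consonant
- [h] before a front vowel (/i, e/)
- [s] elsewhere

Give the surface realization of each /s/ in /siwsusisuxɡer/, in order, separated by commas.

Occurrence 1 (position 1): before a front vowel (/i, e/) → [h].
Occurrence 2 (position 4): no conditioning environment matches → elsewhere allophone [s].
Occurrence 3 (position 6): before a front vowel (/i, e/) → [h].
Occurrence 4 (position 8): no conditioning environment matches → elsewhere allophone [s].

[h], [s], [h], [s]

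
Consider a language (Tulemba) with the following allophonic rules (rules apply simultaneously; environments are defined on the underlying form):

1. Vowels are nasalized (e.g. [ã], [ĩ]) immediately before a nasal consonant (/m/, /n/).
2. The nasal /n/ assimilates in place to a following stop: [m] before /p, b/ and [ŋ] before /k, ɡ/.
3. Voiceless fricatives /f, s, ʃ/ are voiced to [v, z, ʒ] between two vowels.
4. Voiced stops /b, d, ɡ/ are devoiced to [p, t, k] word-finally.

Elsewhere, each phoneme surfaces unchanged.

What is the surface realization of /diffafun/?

[diffavũn]

/d/ (word-initial) is in the target of rule 4 but the environment (word-finally) is not met → [d].
/i/ (between /d/ and /f/) is in the target of rule 1 but the environment (before a nasal consonant) is not met → [i].
/f/ (between /i/ and /f/) is in the target of rule 3 but the environment (between two vowels) is not met → [f].
/f/ (between /f/ and /a/) fails the environment for rule 3, so it stays [f].
/a/ (between /f/ and /f/) is in the target of rule 1 but the environment (before a nasal consonant) is not met → [a].
Rule 3 applies to /f/ (between /a/ and /u/: between two vowels) → [v].
/u/ — between /f/ and /n/, before a nasal consonant — surfaces as [ũ] (rule 1).
/n/ (word-final): rule 2 targets it, but not before a labial or velar stop → unchanged [n].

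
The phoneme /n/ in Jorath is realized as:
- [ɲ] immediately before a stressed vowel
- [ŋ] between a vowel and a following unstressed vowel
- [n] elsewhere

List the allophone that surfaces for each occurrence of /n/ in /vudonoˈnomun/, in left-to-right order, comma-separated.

[ŋ], [ɲ], [n]

Occurrence 1 (position 5): between a vowel and a following unstressed vowel → [ŋ].
Occurrence 2 (position 7): immediately before a stressed vowel → [ɲ].
Occurrence 3 (position 11): no conditioning environment matches → elsewhere allophone [n].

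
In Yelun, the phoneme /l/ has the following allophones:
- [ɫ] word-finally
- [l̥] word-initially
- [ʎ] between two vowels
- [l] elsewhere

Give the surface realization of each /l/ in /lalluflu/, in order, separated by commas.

[l̥], [l], [l], [l]

Occurrence 1 (position 1): word-initially → [l̥].
Occurrence 2 (position 3): no conditioning environment matches → elsewhere allophone [l].
Occurrence 3 (position 4): no conditioning environment matches → elsewhere allophone [l].
Occurrence 4 (position 7): no conditioning environment matches → elsewhere allophone [l].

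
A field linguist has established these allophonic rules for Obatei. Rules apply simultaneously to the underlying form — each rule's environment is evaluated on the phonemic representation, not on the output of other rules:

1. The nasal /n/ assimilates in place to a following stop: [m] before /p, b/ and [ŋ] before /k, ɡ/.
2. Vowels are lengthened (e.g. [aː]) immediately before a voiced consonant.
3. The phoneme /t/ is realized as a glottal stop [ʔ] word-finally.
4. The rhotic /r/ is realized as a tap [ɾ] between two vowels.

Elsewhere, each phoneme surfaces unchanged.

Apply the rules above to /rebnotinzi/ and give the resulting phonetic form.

[reːbnotiːnzi]

/r/ (word-initial): rule 4 targets it, but not between two vowels → unchanged [r].
/e/ meets the environment for rule 2 (before a voiced consonant) → [eː].
/b/ (between /e/ and /n/): no rule targets it → [b].
/n/ — between /b/ and /o/; rule 1 does not apply here → [n].
/o/ (between /n/ and /t/): rule 2 targets it, but not before a voiced consonant → unchanged [o].
/t/ (between /o/ and /i/) is in the target of rule 3 but the environment (word-finally) is not met → [t].
/i/ meets the environment for rule 2 (before a voiced consonant) → [iː].
/n/ — between /i/ and /z/; rule 1 does not apply here → [n].
/z/ (between /n/ and /i/): no rule targets it → [z].
/i/ (word-final): rule 2 targets it, but not before a voiced consonant → unchanged [i].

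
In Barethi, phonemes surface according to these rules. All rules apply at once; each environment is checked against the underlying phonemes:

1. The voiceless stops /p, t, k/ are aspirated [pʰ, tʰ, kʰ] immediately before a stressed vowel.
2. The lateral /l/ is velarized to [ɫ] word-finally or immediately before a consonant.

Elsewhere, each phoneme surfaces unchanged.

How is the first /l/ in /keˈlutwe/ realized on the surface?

[l]

/l/ (between /e/ and /u/): rule 2 targets it, but not word-finally or immediately before a consonant → unchanged [l].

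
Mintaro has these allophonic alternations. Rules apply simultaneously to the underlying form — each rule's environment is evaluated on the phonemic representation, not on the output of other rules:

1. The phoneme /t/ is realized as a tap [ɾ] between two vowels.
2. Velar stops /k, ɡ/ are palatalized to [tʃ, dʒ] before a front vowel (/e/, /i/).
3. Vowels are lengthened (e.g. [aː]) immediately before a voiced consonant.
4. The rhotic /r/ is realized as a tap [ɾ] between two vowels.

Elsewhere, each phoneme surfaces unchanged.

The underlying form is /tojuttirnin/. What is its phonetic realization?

/t/ (word-initial) is in the target of rule 1 but the environment (between two vowels) is not met → [t].
/o/ meets the environment for rule 3 (before a voiced consonant) → [oː].
/j/ (between /o/ and /u/) is unaffected → [j].
/u/ (between /j/ and /t/): rule 3 targets it, but not before a voiced consonant → unchanged [u].
/t/ — between /u/ and /t/; rule 1 does not apply here → [t].
/t/ (between /t/ and /i/) is in the target of rule 1 but the environment (between two vowels) is not met → [t].
/i/ (between /t/ and /r/): before a voiced consonant, so rule 3 applies → [iː].
/r/ — between /i/ and /n/; rule 4 does not apply here → [r].
/n/ — not in any rule's target class → [n].
Rule 3 applies to /i/ (between /n/ and /n/: before a voiced consonant) → [iː].
/n/ (word-final) is unaffected → [n].

[toːjuttiːrniːn]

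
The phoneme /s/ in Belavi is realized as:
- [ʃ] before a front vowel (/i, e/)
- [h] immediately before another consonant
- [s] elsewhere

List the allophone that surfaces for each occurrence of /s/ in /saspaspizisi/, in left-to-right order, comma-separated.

[s], [h], [h], [ʃ]

Occurrence 1 (position 1): no conditioning environment matches → elsewhere allophone [s].
Occurrence 2 (position 3): immediately before another consonant → [h].
Occurrence 3 (position 6): immediately before another consonant → [h].
Occurrence 4 (position 11): before a front vowel (/i, e/) → [ʃ].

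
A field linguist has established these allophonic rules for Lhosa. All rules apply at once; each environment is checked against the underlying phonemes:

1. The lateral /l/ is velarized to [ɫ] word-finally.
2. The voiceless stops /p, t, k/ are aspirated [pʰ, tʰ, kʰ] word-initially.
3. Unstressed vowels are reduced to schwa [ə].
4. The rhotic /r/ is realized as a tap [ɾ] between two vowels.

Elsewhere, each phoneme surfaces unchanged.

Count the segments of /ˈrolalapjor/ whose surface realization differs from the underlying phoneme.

Segments that undergo a rule: /a/ → [ə] (rule 3); /a/ → [ə] (rule 3); /o/ → [ə] (rule 3).
All other segments surface unchanged.

3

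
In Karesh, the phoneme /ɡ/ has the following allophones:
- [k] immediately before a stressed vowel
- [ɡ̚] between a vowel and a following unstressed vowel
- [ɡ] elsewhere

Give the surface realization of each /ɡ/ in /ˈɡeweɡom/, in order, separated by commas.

Occurrence 1 (position 1): immediately before a stressed vowel → [k].
Occurrence 2 (position 5): between a vowel and a following unstressed vowel → [ɡ̚].

[k], [ɡ̚]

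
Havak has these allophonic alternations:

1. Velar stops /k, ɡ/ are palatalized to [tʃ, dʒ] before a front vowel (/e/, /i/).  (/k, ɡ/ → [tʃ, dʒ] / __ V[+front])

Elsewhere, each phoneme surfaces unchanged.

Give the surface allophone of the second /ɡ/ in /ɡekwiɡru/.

/ɡ/ — between /i/ and /r/; rule 1 does not apply here → [ɡ].

[ɡ]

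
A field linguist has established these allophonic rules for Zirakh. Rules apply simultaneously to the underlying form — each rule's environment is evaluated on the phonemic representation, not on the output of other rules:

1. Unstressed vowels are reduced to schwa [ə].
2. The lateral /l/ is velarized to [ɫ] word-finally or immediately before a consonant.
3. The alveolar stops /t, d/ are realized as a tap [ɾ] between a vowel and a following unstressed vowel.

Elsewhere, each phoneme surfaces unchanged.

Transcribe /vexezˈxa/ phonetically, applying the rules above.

[vəxəzˈxa]

/v/ (word-initial) is unaffected → [v].
/e/ — between /v/ and /x/, in an unstressed syllable — surfaces as [ə] (rule 1).
/x/ stays [x].
/e/ meets the environment for rule 1 (in an unstressed syllable) → [ə].
/z/ — not in any rule's target class → [z].
/x/ stays [x].
/a/ (word-final) is in the target of rule 1 but the environment (in an unstressed syllable) is not met → [a].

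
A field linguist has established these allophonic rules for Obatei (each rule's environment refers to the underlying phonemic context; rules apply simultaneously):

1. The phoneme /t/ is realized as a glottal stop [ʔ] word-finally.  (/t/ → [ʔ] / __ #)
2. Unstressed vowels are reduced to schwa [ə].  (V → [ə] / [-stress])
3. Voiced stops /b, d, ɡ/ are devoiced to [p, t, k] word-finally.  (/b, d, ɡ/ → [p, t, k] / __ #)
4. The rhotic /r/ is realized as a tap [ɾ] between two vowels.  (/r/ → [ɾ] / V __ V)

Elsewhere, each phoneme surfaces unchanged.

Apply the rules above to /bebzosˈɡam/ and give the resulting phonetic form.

/b/ (word-initial) is in the target of rule 3 but the environment (word-finally) is not met → [b].
/e/ (between /b/ and /b/): in an unstressed syllable, so rule 2 applies → [ə].
/b/ (between /e/ and /z/): rule 3 targets it, but not word-finally → unchanged [b].
/o/ (between /z/ and /s/) occurs in an unstressed syllable → [ə] by rule 2.
/ɡ/ (between /s/ and /a/): rule 3 targets it, but not word-finally → unchanged [ɡ].
/a/ (between /ɡ/ and /m/) fails the environment for rule 2, so it stays [a].

[bəbzəsˈɡam]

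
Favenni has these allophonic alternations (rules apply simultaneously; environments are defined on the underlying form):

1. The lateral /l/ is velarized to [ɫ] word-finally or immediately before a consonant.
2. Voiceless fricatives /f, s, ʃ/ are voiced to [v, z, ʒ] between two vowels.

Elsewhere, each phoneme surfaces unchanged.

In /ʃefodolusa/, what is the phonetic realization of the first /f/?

/f/ (between /e/ and /o/) occurs between two vowels → [v] by rule 2.

[v]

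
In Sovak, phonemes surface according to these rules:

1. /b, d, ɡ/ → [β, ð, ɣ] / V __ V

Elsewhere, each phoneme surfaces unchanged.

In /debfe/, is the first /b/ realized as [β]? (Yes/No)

/b/ (between /e/ and /f/): rule 1 targets it, but not between two vowels → unchanged [b].
The actual realization is [b], not [β].

No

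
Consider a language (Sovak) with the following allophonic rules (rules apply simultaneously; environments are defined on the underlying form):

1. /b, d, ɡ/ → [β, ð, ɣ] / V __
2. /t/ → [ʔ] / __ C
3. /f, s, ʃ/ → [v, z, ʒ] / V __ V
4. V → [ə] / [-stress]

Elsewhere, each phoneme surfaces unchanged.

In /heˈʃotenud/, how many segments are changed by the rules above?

5

Segments that undergo a rule: /e/ → [ə] (rule 4); /ʃ/ → [ʒ] (rule 3); /e/ → [ə] (rule 4); /u/ → [ə] (rule 4); /d/ → [ð] (rule 1).
All other segments surface unchanged.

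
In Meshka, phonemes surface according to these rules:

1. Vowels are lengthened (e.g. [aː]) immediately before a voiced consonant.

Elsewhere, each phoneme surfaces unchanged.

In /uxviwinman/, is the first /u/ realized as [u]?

Yes

/u/ — word-initial; rule 1 does not apply here → [u].
The actual realization is [u], which matches [u].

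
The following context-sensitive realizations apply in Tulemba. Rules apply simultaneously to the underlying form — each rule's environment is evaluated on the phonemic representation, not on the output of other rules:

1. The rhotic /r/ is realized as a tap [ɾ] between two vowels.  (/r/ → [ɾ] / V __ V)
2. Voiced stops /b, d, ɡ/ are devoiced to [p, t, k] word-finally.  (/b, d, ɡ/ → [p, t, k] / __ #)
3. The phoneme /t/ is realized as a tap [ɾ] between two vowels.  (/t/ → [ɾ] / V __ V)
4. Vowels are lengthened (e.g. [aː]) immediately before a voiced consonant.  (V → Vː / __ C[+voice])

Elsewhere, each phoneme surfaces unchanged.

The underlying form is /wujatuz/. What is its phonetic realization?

[wuːjaɾuːz]

/w/ (word-initial) is unaffected → [w].
/u/ (between /w/ and /j/): before a voiced consonant, so rule 4 applies → [uː].
/j/ (between /u/ and /a/) is unaffected → [j].
/a/ (between /j/ and /t/) fails the environment for rule 4, so it stays [a].
/t/ (between /a/ and /u/): between two vowels, so rule 3 applies → [ɾ].
/u/ (between /t/ and /z/) occurs before a voiced consonant → [uː] by rule 4.
/z/ stays [z].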